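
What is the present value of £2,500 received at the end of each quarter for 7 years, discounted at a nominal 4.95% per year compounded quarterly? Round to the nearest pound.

i = 0.0495/4 = 0.012375 per quarter; n = 7·4 = 28.
PV = 2500 × [1 − (1+0.012375)^(−28)] / 0.012375 = 2500 × 23.542291 = 58,855.7268

£58,856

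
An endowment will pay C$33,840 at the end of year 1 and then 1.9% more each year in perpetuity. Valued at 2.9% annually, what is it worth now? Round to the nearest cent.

PV = D₁/(r − g) = 33840/(0.029 − 0.019) = 3,384,000.0000

C$3,384,000.00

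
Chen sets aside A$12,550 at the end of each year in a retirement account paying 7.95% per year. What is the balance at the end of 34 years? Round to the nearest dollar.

Accumulation factor s(34|0.0795) = 156.934324; FV = 12550 × 156.934324 = 1,969,525.7709

A$1,969,526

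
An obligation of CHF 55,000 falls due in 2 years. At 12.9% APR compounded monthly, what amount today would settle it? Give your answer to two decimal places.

CHF 42,551.29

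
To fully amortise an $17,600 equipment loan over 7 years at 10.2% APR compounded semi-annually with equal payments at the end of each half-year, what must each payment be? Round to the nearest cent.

$1,789.41

Periodic rate i = 0.102/2 = 0.051; n = 7 × 2 = 14 periods.
PMT = 17600 / ( [1 − (1+0.051)^(−14)] / 0.051 ) = 17600 / 9.835655 = 1,789.4079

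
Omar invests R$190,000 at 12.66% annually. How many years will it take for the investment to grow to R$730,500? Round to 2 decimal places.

n = ln(730500/190000) / ln(1+0.1266) = ln(3.84474) / 0.119204 = 11.2975 years

11.30 years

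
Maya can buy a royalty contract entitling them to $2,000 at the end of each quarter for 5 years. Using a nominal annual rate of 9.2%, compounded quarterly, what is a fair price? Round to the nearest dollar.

$31,776

i = 0.092/4 = 0.023 per quarter; n = 5·4 = 20.
Annuity factor a(20|0.023) = 15.887766; PV = 2000 × 15.887766 = 31,775.5321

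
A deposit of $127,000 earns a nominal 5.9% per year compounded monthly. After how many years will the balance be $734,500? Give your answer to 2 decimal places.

29.82 years

Periodic rate i = 0.059/12 = 0.00491667.
n = ln(734500/127000) / ln(1+0.00491667) = ln(5.78346) / 0.004905 = 357.8265 months
= 357.8265/12 years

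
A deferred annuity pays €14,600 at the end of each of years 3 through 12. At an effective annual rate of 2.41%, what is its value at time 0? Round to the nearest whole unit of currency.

€122,405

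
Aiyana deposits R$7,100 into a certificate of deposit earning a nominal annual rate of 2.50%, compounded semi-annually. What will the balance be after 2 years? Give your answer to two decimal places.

i = 0.025/2 = 0.0125 per half-year; n = 2·2 = 4.
7,100 × (1+0.0125)^4 = 7,100 × 1.050945 = 7,461.7119

R$7,461.71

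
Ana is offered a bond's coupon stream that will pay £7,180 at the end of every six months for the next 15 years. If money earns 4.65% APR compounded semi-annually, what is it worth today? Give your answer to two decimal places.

Periodic rate i = 0.0465/2 = 0.02325; n = 15 × 2 = 30 periods.
Annuity factor a(30|0.02325) = 21.427125; PV = 7180 × 21.427125 = 153,846.7567

£153,846.76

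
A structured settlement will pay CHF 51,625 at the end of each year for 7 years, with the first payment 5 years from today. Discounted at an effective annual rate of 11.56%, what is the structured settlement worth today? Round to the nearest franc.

PV at t=4 (ordinary 7-year annuity): 51625 × a(7|0.1156) = 51625 × 4.628143 = 238,927.9021
PV₀ = 238,927.9021 / (1+0.1156)^4 = 238,927.9021 / 1.548938 = 154,252.7259

CHF 154,253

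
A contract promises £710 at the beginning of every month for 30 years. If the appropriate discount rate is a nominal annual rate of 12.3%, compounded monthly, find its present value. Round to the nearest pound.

£68,198

With 12 periods per year: i = 0.01025, n = 360.
Annuity factor a(360|0.01025) × (1+i) = 96.053044; PV = 710 × 96.053044 = 68,197.6611
Payments are at the start of each period, so multiply by (1+i).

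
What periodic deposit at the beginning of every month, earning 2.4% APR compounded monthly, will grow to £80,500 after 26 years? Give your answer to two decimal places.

£185.71

i = 0.024/12 = 0.002 per month; n = 26·12 = 312.
FV-annuity factor × (1+i) = 433.473185; PMT = 80500 / 433.473185 = 185.7093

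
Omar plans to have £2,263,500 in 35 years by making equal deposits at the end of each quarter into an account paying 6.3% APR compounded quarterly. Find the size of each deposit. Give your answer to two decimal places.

£4,503.71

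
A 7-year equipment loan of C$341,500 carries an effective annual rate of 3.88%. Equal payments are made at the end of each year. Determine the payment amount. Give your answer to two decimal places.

Annuity-PV factor = 6.028762; PMT = 341500 / 6.028762 = 56,645.1296

C$56,645.13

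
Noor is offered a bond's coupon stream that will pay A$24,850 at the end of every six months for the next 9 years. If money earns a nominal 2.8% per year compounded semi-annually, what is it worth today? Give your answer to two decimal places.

A$392,977.33

i = 0.028/2 = 0.014 per half-year; n = 9·2 = 18.
PV = 24850 × [1 − (1+0.014)^(−18)] / 0.014 = 24850 × 15.813977 = 392,977.3287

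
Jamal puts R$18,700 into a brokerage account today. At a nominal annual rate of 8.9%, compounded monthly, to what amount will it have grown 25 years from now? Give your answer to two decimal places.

Periodic rate i = 0.089/12 = 0.00741667; n = 25 × 12 = 300 periods.
18,700 × (1+0.00741667)^300 = 18,700 × 9.177818 = 171,625.2041

R$171,625.20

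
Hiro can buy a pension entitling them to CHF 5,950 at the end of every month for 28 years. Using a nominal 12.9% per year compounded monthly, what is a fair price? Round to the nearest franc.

CHF 538,255

With 12 periods per year: i = 0.01075, n = 336.
PV = PMT · [1 − (1+i)^(−n)] / i = 5950 · 90.462952 = 538,254.5633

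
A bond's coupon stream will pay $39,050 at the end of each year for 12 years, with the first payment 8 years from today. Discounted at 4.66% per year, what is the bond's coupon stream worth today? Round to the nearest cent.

$256,517.61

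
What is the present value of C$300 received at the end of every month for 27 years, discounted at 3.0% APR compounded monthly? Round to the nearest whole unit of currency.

C$66,563

i = 0.03/12 = 0.0025 per month; n = 27·12 = 324.
Annuity factor a(324|0.0025) = 221.876815; PV = 300 × 221.876815 = 66,563.0444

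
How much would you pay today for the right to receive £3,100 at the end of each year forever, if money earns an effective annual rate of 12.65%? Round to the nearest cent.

PV = C/r = 3100/0.1265 = 24,505.9289

£24,505.93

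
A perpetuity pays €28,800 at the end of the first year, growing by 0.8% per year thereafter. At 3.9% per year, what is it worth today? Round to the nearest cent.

PV = D₁/(r − g) = 28800/(0.039 − 0.008) = 929,032.2581

€929,032.26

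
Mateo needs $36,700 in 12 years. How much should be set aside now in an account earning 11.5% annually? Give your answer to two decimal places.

$9,939.57

PV = 36,700 / (1 + 0.115)^12 = 36,700 / 3.692312 = 9,939.5714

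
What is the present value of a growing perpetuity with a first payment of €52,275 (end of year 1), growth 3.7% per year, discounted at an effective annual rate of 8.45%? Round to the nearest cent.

PV = D₁/(r − g) = 52275/(0.0845 − 0.037) = 1,100,526.3158

€1,100,526.32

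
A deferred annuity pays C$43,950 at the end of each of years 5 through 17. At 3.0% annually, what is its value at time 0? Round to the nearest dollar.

Value one period before first payment (t=4): 43950 × [1 − (1+0.03)^(−13)] / 0.03 = 43950 × 10.634955 = 467,406.2869
PV₀ = 467,406.2869 / (1+0.03)^4 = 467,406.2869 / 1.125509 = 415,284.4320

C$415,284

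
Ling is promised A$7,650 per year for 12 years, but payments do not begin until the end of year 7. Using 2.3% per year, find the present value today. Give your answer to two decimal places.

A$69,300.20

PV at t=6 (ordinary 12-year annuity): 7650 × a(12|0.023) = 7650 × 10.383095 = 79,430.6783
PV₀ = 79,430.6783 / (1+0.023)^6 = 79,430.6783 / 1.146183 = 69,300.1970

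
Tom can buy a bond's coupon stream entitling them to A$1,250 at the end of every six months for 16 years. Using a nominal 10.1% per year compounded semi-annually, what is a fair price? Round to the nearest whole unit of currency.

A$19,636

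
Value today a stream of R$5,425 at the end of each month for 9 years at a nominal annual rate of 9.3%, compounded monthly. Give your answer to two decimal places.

Periodic rate i = 0.093/12 = 0.00775; n = 9 × 12 = 108 periods.
Annuity factor a(108|0.00775) = 72.979736; PV = 5425 × 72.979736 = 395,915.0663

R$395,915.07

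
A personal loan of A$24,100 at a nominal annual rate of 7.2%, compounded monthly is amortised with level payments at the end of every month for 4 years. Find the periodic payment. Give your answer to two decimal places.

With 12 periods per year: i = 0.006, n = 48.
Annuity-PV factor = 41.598819; PMT = 24100 / 41.598819 = 579.3434

A$579.34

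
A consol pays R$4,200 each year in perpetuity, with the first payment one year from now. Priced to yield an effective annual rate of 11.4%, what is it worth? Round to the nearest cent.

PV = C/r = 4200/0.114 = 36,842.1053

R$36,842.11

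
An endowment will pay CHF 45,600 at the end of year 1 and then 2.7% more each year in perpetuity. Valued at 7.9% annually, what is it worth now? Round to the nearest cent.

CHF 876,923.08

PV = D₁/(r − g) = 45600/(0.079 − 0.027) = 876,923.0769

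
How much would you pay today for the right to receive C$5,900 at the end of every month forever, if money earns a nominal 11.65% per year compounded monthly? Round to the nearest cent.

Periodic rate i = 0.1165/12 = 0.00970833.
PV = PMT / i = 5900 / 0.00970833 = 607,725.3219

C$607,725.32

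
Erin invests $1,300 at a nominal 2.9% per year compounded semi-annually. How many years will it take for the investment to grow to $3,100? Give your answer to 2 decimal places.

30.18 years

Periodic rate i = 0.029/2 = 0.0145.
(1+i)^n = 3100/1300 = 2.38462, so n = ln 2.38462 / ln 1.0145 = 60.3671 half-years
= 60.3671/2 years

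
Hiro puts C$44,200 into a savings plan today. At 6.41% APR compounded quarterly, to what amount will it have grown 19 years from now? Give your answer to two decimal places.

Periodic rate i = 0.0641/4 = 0.016025; n = 19 × 4 = 76 periods.
44,200 × (1+0.016025)^76 = 44,200 × 3.347603 = 147,964.0562

C$147,964.06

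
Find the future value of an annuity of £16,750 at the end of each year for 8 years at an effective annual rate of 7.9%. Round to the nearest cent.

£177,521.16

Accumulation factor s(8|0.079) = 10.598278; FV = 16750 × 10.598278 = 177,521.1574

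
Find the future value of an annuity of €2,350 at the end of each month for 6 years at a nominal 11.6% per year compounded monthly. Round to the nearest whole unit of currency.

€242,865

Periodic rate i = 0.116/12 = 0.00966667; n = 6 × 12 = 72 periods.
FV = PMT · [(1+i)^n − 1] / i = 2350 · 103.346992 = 242,865.4317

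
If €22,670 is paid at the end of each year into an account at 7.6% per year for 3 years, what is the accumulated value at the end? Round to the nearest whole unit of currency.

FV = PMT · [(1+i)^n − 1] / i = 22670 · 3.233776 = 73,309.7019

€73,310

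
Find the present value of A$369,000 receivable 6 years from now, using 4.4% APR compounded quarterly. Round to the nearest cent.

A$283,791.01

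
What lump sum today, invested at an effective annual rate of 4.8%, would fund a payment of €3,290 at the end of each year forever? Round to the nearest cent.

€68,541.67

PV = C/r = 3290/0.048 = 68,541.6667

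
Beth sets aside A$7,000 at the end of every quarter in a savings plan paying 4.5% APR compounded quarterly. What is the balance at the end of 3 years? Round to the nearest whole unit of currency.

i = 0.045/4 = 0.01125 per quarter; n = 3·4 = 12.
FV = PMT · [(1+i)^n − 1] / i = 7000 · 12.771061 = 89,397.4298

A$89,397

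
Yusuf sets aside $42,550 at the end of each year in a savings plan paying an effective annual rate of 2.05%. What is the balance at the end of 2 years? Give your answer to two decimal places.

$85,972.27

FV = 42550 × [(1+0.0205)^2 − 1] / 0.0205 = 42550 × 2.020500 = 85,972.2750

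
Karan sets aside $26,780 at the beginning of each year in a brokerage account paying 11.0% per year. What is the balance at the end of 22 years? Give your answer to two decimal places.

$2,414,160.32

FV = 26780 × [(1+0.11)^22 − 1] / 0.11 × (1+i) = 26780 × 90.147884 = 2,414,160.3210
(Beginning-of-period payments → annuity-due factor ×(1+i).)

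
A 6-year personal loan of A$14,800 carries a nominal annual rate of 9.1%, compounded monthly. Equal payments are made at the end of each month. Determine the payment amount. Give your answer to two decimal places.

With 12 periods per year: i = 0.00758333, n = 72.
PMT = 14800 / ( [1 − (1+0.00758333)^(−72)] / 0.00758333 ) = 14800 / 55.324398 = 267.5131

A$267.51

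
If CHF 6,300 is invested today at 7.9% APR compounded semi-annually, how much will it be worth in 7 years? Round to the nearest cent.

i = 0.079/2 = 0.0395 per half-year; n = 7·2 = 14.
FV = 6,300 × (1 + 0.0395)^14 = 10,836.3609

CHF 10,836.36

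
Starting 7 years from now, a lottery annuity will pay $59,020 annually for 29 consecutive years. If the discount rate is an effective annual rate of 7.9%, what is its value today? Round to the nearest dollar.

$421,222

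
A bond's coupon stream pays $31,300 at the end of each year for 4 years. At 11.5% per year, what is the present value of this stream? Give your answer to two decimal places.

Annuity factor a(4|0.115) = 3.069614; PV = 31300 × 3.069614 = 96,078.9119

$96,078.91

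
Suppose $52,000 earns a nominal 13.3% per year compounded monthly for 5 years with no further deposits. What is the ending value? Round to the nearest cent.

With 12 periods per year: i = 0.0110833, n = 60.
FV = PV·(1+i)^n = 52,000 × 1.937390 = 100,744.2891

$100,744.29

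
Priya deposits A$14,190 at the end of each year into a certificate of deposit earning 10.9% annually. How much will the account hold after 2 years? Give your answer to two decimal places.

A$29,926.71

Accumulation factor s(2|0.109) = 2.109000; FV = 14190 × 2.109000 = 29,926.7100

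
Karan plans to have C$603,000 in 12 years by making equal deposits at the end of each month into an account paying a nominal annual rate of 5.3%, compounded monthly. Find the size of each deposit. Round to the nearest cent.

C$3,005.02

With 12 periods per year: i = 0.00441667, n = 144.
PMT = 603000 / ( [(1+0.00441667)^144 − 1] / 0.00441667 ) = 603000 / 200.664174 = 3,005.0207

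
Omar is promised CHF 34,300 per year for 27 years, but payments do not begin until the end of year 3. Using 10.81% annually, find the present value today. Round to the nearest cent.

Value one period before first payment (t=2): 34300 × [1 − (1+0.1081)^(−27)] / 0.1081 = 34300 × 8.671875 = 297,445.3173
Discount back 2 years: 297,445.3173 × (1+0.1081)^(−2) = 297,445.3173 × 0.814408 = 242,241.8790

CHF 242,241.88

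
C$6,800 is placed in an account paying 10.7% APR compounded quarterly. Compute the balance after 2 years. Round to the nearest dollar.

With 4 periods per year: i = 0.02675, n = 8.
FV = PV·(1+i)^n = 6,800 × 1.235144 = 8,398.9811

C$8,399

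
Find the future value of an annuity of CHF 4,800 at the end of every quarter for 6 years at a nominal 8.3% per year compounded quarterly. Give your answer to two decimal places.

Periodic rate i = 0.083/4 = 0.02075; n = 6 × 4 = 24 periods.
Accumulation factor s(24|0.02075) = 30.701819; FV = 4800 × 30.701819 = 147,368.7322

CHF 147,368.73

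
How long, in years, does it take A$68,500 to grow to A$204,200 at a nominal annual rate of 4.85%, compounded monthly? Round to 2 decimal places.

Periodic rate i = 0.0485/12 = 0.00404167.
(1+i)^n = 204200/68500 = 2.98102, so n = ln 2.98102 / ln 1.00404 = 270.7972 months
= 270.7972/12 years

22.57 years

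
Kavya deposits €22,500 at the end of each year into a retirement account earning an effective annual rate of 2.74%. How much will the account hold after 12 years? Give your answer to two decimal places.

FV = 22500 × [(1+0.0274)^12 − 1] / 0.0274 = 22500 × 13.984211 = 314,644.7424

€314,644.74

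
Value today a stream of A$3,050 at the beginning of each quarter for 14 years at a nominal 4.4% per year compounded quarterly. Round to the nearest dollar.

A$128,410

Periodic rate i = 0.044/4 = 0.011; n = 14 × 4 = 56 periods.
PV = PMT · [1 − (1+i)^(−n)] / i × (1+i) = 3050 · 42.101704 = 128,410.1973
Payments are at the start of each period, so multiply by (1+i).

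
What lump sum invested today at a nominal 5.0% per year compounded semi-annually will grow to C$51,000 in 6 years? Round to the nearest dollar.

i = 0.05/2 = 0.025 per half-year; n = 6·2 = 12.
PV = FV·(1+i)^(−n) = 51,000 × 0.743556 = 37,921.3501

C$37,921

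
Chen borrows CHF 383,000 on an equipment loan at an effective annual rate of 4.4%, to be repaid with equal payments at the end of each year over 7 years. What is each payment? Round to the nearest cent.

CHF 64,758.01

Annuity-PV factor = 5.914326; PMT = 383000 / 5.914326 = 64,758.0113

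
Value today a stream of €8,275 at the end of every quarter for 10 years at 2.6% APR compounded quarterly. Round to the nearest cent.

€290,642.71

Periodic rate i = 0.026/4 = 0.0065; n = 10 × 4 = 40 periods.
PV = PMT · [1 − (1+i)^(−n)] / i = 8275 · 35.122987 = 290,642.7133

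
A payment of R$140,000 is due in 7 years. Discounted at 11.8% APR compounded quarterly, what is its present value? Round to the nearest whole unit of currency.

i = 0.118/4 = 0.0295 per quarter; n = 7·4 = 28.
PV = 140,000 / (1 + 0.0295)^28 = 140,000 / 2.257033 = 62,028.3472

R$62,028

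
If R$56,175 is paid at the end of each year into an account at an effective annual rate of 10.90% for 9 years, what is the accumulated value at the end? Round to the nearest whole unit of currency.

R$792,310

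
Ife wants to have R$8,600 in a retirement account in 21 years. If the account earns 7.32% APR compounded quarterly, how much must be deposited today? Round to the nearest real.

i = 0.0732/4 = 0.0183 per quarter; n = 21·4 = 84.
PV = 8,600 / (1 + 0.0183)^84 = 8,600 / 4.587356 = 1,874.7181

R$1,875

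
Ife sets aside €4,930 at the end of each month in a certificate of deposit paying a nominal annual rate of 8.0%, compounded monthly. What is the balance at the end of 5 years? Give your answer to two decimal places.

i = 0.08/12 = 0.00666667 per month; n = 5·12 = 60.
Accumulation factor s(60|0.00666667) = 73.476856; FV = 4930 × 73.476856 = 362,240.9013

€362,240.90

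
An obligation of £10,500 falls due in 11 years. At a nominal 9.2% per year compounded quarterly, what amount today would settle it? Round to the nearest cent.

£3,860.66

Periodic rate i = 0.092/4 = 0.023; n = 11 × 4 = 44 periods.
Discount factor = (1+0.023)^(−44) = 0.367682; PV = 10,500 × 0.367682 = 3,860.6588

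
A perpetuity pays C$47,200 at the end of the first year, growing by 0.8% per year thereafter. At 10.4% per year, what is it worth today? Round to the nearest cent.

PV = PMT / (i − g) = 47200 / (0.104 − 0.008) = 47200 / 0.096000 = 491,666.6667

C$491,666.67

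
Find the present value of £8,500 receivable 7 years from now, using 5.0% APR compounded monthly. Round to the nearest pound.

Periodic rate i = 0.05/12 = 0.00416667; n = 7 × 12 = 84 periods.
PV = 8,500 / (1 + 0.00416667)^84 = 8,500 / 1.418036 = 5,994.2059

£5,994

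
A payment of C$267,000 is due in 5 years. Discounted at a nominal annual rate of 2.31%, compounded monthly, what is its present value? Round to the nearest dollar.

C$237,902

With 12 periods per year: i = 0.001925, n = 60.
Discount factor = (1+0.001925)^(−60) = 0.891019; PV = 267,000 × 0.891019 = 237,902.2047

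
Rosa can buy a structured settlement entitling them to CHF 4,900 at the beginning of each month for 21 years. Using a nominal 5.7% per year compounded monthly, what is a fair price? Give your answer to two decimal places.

CHF 722,470.93

With 12 periods per year: i = 0.00475, n = 252.
PV = 4900 × [1 − (1+0.00475)^(−252)] / 0.00475 × (1+i) = 4900 × 147.443047 = 722,470.9280
(Beginning-of-period payments → annuity-due factor ×(1+i).)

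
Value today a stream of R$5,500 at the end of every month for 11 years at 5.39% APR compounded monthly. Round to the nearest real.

With 12 periods per year: i = 0.00449167, n = 132.
PV = 5500 × [1 − (1+0.00449167)^(−132)] / 0.00449167 = 5500 × 99.416029 = 546,788.1615

R$546,788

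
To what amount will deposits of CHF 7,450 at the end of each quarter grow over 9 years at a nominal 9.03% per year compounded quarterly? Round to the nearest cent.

i = 0.0903/4 = 0.022575 per quarter; n = 9·4 = 36.
FV = PMT · [(1+i)^n − 1] / i = 7450 · 54.649246 = 407,136.8798

CHF 407,136.88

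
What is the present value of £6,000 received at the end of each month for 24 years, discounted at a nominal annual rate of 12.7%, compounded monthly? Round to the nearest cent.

Periodic rate i = 0.127/12 = 0.0105833; n = 24 × 12 = 288 periods.
PV = 6000 × [1 − (1+0.0105833)^(−288)] / 0.0105833 = 6000 × 89.931980 = 539,591.8793

£539,591.88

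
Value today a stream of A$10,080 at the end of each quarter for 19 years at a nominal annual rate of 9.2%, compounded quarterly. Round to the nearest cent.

i = 0.092/4 = 0.023 per quarter; n = 19·4 = 76.
PV = PMT · [1 − (1+i)^(−n)] / i = 10080 · 35.756364 = 360,424.1483

A$360,424.15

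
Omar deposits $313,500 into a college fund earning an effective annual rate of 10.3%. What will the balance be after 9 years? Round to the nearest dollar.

$757,560

313,500 × (1+0.103)^9 = 313,500 × 2.416460 = 757,560.2124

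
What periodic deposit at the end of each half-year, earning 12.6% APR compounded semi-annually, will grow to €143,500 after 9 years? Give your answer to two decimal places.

€4,512.80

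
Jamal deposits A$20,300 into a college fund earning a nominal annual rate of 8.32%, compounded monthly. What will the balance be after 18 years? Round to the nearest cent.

A$90,292.38

i = 0.0832/12 = 0.00693333 per month; n = 18·12 = 216.
FV = 20,300 × (1 + 0.00693333)^216 = 90,292.3807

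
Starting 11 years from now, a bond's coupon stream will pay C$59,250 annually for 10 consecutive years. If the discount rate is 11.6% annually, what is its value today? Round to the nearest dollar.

Value one period before first payment (t=10): 59250 × [1 − (1+0.116)^(−10)] / 0.116 = 59250 × 5.743953 = 340,329.2319
PV₀ = 340,329.2319 / (1+0.116)^10 = 340,329.2319 / 2.996691 = 113,568.3478

C$113,568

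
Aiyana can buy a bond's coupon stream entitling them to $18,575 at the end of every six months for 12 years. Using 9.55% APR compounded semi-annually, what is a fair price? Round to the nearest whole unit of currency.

$262,015

Periodic rate i = 0.0955/2 = 0.04775; n = 12 × 2 = 24 periods.
Annuity factor a(24|0.04775) = 14.105771; PV = 18575 × 14.105771 = 262,014.6931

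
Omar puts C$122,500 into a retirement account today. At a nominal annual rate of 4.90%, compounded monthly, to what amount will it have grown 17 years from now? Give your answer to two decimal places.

Periodic rate i = 0.049/12 = 0.00408333; n = 17 × 12 = 204 periods.
FV = 122,500 × (1 + 0.00408333)^204 = 281,298.0933

C$281,298.09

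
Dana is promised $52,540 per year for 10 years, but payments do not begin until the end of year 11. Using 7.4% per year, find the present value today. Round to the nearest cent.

$177,425.12

PV at t=10 (ordinary 10-year annuity): 52540 × a(10|0.074) = 52540 × 6.895533 = 362,291.3178
Discount back 10 years: 362,291.3178 × (1+0.074)^(−10) = 362,291.3178 × 0.489731 = 177,425.1221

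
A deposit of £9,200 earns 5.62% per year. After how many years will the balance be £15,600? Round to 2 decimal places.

9.66 years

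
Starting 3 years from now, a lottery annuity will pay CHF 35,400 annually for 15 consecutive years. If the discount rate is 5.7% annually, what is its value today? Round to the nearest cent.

Value one period before first payment (t=2): 35400 × [1 − (1+0.057)^(−15)] / 0.057 = 35400 × 9.905496 = 350,654.5558
PV₀ = 350,654.5558 / (1+0.057)^2 = 350,654.5558 / 1.117249 = 313,855.3320

CHF 313,855.33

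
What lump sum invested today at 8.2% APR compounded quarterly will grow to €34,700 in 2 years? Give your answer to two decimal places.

€29,500.23

With 4 periods per year: i = 0.0205, n = 8.
PV = FV·(1+i)^(−n) = 34,700 × 0.850151 = 29,500.2300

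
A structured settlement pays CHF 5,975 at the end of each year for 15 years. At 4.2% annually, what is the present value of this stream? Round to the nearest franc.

CHF 65,513

PV = PMT · [1 − (1+i)^(−n)] / i = 5975 · 10.964500 = 65,512.8855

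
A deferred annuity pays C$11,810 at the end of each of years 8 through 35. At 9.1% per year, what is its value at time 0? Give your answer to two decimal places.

PV at t=7 (ordinary 28-year annuity): 11810 × a(28|0.091) = 11810 × 10.029907 = 118,453.2044
PV₀ = 118,453.2044 / (1+0.091)^7 = 118,453.2044 / 1.839811 = 64,383.3485

C$64,383.35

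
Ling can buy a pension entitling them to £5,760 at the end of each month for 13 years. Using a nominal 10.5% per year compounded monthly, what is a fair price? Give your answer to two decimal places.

Periodic rate i = 0.105/12 = 0.00875; n = 13 × 12 = 156 periods.
PV = PMT · [1 − (1+i)^(−n)] / i = 5760 · 84.925549 = 489,171.1603

£489,171.16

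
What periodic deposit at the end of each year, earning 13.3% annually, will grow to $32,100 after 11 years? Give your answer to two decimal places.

$1,447.52

FV-annuity factor = 22.175795; PMT = 32100 / 22.175795 = 1,447.5242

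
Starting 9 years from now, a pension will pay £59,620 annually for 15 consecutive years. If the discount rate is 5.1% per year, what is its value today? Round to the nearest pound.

£412,879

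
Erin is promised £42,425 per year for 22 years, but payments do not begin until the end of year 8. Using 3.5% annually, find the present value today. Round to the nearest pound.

£505,758

PV at t=7 (ordinary 22-year annuity): 42425 × a(22|0.035) = 42425 × 15.167125 = 643,465.2711
Discount back 7 years: 643,465.2711 × (1+0.035)^(−7) = 643,465.2711 × 0.785991 = 505,757.8866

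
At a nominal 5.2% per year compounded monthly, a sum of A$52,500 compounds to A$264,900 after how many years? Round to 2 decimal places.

31.19 years

Periodic rate i = 0.052/12 = 0.00433333.
(1+i)^n = 264900/52500 = 5.04571, so n = ln 5.04571 / ln 1.00433 = 374.3177 months
= 374.3177/12 years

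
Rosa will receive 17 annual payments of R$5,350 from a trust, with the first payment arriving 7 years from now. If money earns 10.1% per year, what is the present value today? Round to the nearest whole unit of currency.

PV at t=6 (ordinary 17-year annuity): 5350 × a(17|0.101) = 5350 × 7.972159 = 42,651.0506
PV₀ = 42,651.0506 / (1+0.101)^6 = 42,651.0506 / 1.781246 = 23,944.5026

R$23,945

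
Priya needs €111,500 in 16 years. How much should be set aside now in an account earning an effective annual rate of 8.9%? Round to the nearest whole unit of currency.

Discount factor = (1+0.089)^(−16) = 0.255596; PV = 111,500 × 0.255596 = 28,498.9455

€28,499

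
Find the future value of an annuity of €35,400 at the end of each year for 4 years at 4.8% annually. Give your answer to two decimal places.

€152,125.36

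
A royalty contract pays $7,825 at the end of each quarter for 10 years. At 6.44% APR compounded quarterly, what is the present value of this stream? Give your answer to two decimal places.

$229,458.07

i = 0.0644/4 = 0.0161 per quarter; n = 10·4 = 40.
Annuity factor a(40|0.0161) = 29.323715; PV = 7825 × 29.323715 = 229,458.0695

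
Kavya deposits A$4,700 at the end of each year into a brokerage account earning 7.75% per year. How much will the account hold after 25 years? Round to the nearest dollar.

Accumulation factor s(25|0.0775) = 70.489903; FV = 4700 × 70.489903 = 331,302.5441

A$331,303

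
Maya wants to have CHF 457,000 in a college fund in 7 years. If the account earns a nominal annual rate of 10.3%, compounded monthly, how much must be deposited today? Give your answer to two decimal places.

With 12 periods per year: i = 0.00858333, n = 84.
PV = 457,000 / (1 + 0.00858333)^84 = 457,000 / 2.050171 = 222,908.2138

CHF 222,908.21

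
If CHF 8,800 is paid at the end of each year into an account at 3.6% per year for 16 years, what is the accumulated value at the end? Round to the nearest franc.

CHF 186,019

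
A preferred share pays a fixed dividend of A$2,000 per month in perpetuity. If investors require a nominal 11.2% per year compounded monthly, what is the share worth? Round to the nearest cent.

A$214,285.71

Periodic rate i = 0.112/12 = 0.00933333.
PV = C/r = 2000/0.00933333 = 214,285.7143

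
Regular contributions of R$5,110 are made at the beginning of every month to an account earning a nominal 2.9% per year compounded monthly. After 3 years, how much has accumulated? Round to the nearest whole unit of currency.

R$192,421

Periodic rate i = 0.029/12 = 0.00241667; n = 3 × 12 = 36 periods.
Accumulation factor s(36|0.00241667) × (1+i) = 37.655826; FV = 5110 × 37.655826 = 192,421.2718
Payments are at the start of each period, so multiply by (1+i).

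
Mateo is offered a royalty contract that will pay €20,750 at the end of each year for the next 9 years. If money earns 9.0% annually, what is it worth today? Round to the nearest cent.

€124,401.37

Annuity factor a(9|0.09) = 5.995247; PV = 20750 × 5.995247 = 124,401.3731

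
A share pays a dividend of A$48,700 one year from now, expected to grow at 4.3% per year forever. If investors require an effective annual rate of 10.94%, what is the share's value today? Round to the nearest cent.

PV = D₁/(r − g) = 48700/(0.1094 − 0.043) = 733,433.7349

A$733,433.73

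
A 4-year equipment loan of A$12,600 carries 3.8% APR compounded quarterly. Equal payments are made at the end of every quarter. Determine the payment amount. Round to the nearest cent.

A$852.59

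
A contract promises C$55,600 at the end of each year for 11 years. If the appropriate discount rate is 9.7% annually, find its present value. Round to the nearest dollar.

C$366,167

PV = 55600 × [1 − (1+0.097)^(−11)] / 0.097 = 55600 × 6.585744 = 366,167.3675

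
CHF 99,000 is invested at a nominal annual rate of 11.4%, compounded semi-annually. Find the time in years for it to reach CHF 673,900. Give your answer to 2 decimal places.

Periodic rate i = 0.114/2 = 0.057.
n = ln(673900/99000) / ln(1+0.057) = ln(6.80707) / 0.055435 = 34.5986 half-years
= 34.5986/2 years

17.30 years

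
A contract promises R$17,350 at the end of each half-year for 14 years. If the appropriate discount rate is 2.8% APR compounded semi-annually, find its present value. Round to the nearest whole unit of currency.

R$399,616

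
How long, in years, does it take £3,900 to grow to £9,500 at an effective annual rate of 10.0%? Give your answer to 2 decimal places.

9.34 years

n = ln(9500/3900) / ln(1+0.1) = ln(2.43590) / 0.095310 = 9.3412 years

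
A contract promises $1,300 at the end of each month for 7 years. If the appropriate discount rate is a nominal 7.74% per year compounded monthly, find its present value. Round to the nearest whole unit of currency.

$84,104

i = 0.0774/12 = 0.00645 per month; n = 7·12 = 84.
PV = 1300 × [1 − (1+0.00645)^(−84)] / 0.00645 = 1300 × 64.695630 = 84,104.3187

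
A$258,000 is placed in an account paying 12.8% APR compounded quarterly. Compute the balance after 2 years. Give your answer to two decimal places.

Periodic rate i = 0.128/4 = 0.032; n = 2 × 4 = 8 periods.
FV = 258,000 × (1 + 0.032)^8 = 331,938.2380

A$331,938.24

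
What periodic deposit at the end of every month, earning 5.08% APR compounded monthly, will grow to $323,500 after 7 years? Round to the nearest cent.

$3,215.01

i = 0.0508/12 = 0.00423333 per month; n = 7·12 = 84.
FV-annuity factor = 100.621874; PMT = 323500 / 100.621874 = 3,215.0067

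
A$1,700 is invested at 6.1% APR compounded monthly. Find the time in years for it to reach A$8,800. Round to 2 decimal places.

Periodic rate i = 0.061/12 = 0.00508333.
n = ln(8800/1700) / ln(1+0.00508333) = ln(5.17647) / 0.005070 = 324.2555 months
= 324.2555/12 years

27.02 years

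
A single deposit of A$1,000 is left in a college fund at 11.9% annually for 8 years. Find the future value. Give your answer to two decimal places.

A$2,458.33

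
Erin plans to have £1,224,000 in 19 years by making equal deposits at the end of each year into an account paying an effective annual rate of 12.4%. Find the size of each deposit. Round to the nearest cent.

FV-annuity factor = 66.261050; PMT = 1.224e+06 / 66.261050 = 18,472.3905

£18,472.39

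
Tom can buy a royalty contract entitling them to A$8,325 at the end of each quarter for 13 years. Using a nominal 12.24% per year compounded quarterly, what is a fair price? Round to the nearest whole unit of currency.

A$215,308

i = 0.1224/4 = 0.0306 per quarter; n = 13·4 = 52.
PV = 8325 × [1 − (1+0.0306)^(−52)] / 0.0306 = 8325 × 25.862768 = 215,307.5472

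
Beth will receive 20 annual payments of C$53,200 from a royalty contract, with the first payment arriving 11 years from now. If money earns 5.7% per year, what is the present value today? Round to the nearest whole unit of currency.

PV at t=10 (ordinary 20-year annuity): 53200 × a(20|0.057) = 53200 × 11.754568 = 625,343.0393
PV₀ = 625,343.0393 / (1+0.057)^10 = 625,343.0393 / 1.740804 = 359,226.5662

C$359,227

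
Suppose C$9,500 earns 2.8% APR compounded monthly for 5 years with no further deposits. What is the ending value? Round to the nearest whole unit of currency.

C$10,926

Periodic rate i = 0.028/12 = 0.00233333; n = 5 × 12 = 60 periods.
9,500 × (1+0.00233333)^60 = 9,500 × 1.150086 = 10,925.8192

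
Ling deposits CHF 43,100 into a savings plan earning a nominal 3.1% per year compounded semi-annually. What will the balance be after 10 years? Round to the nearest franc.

CHF 58,624

With 2 periods per year: i = 0.0155, n = 20.
FV = 43,100 × (1 + 0.0155)^20 = 58,624.0509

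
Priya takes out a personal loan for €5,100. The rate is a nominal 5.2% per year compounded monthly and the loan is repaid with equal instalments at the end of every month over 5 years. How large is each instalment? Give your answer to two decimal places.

Periodic rate i = 0.052/12 = 0.00433333; n = 5 × 12 = 60 periods.
Annuity-PV factor = 52.734273; PMT = 5100 / 52.734273 = 96.7113

€96.71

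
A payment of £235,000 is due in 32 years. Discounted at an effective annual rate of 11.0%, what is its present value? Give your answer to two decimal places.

PV = FV·(1+i)^(−n) = 235,000 × 0.035454 = 8,331.6792

£8,331.68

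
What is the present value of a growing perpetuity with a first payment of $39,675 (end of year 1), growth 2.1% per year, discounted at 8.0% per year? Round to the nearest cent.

$672,457.63

PV = PMT / (i − g) = 39675 / (0.08 − 0.021) = 39675 / 0.059000 = 672,457.6271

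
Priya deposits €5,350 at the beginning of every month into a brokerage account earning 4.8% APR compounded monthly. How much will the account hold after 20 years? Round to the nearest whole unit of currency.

€2,157,557

With 12 periods per year: i = 0.004, n = 240.
FV = 5350 × [(1+0.004)^240 − 1] / 0.004 × (1+i) = 5350 × 403.281733 = 2,157,557.2741
(annuity-due: payments at period start, so ×(1+i).)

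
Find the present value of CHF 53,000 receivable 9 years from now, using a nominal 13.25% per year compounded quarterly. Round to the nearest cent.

CHF 16,397.31

i = 0.1325/4 = 0.033125 per quarter; n = 9·4 = 36.
PV = 53,000 / (1 + 0.033125)^36 = 53,000 / 3.232238 = 16,397.3066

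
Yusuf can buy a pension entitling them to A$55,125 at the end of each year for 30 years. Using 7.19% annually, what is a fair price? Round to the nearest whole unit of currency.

A$671,192

PV = 55125 × [1 − (1+0.0719)^(−30)] / 0.0719 = 55125 × 12.175827 = 671,192.4389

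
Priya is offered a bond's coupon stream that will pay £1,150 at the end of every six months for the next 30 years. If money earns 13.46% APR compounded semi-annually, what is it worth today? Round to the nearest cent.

i = 0.1346/2 = 0.0673 per half-year; n = 30·2 = 60.
Annuity factor a(60|0.0673) = 14.560444; PV = 1150 × 14.560444 = 16,744.5107

£16,744.51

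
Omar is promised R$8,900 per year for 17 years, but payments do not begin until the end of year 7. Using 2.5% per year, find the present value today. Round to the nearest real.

R$105,233

Value one period before first payment (t=6): 8900 × [1 − (1+0.025)^(−17)] / 0.025 = 8900 × 13.712198 = 122,038.5597
Discount back 6 years: 122,038.5597 × (1+0.025)^(−6) = 122,038.5597 × 0.862297 = 105,233.4675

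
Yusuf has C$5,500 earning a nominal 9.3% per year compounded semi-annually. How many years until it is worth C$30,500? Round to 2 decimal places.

Periodic rate i = 0.093/2 = 0.0465.
n = ln(30500/5500) / ln(1+0.0465) = ln(5.54545) / 0.045451 = 37.6883 half-years
= 37.6883/2 years

18.84 years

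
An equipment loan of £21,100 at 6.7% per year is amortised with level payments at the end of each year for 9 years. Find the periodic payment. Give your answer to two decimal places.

£3,197.36

PMT = 21100 / ( [1 − (1+0.067)^(−9)] / 0.067 ) = 21100 / 6.599200 = 3,197.3571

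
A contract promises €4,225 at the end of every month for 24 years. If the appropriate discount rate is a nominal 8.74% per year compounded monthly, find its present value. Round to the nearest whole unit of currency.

€508,342

i = 0.0874/12 = 0.00728333 per month; n = 24·12 = 288.
Annuity factor a(288|0.00728333) = 120.317524; PV = 4225 × 120.317524 = 508,341.5387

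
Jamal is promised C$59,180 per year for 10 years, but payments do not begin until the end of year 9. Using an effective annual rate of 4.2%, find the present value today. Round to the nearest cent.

C$341,970.61

Value one period before first payment (t=8): 59180 × [1 − (1+0.042)^(−10)] / 0.042 = 59180 × 8.030740 = 475,259.2057
Discount back 8 years: 475,259.2057 × (1+0.042)^(−8) = 475,259.2057 × 0.719545 = 341,970.6124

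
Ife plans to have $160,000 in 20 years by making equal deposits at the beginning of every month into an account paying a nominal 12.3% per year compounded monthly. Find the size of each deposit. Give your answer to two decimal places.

$153.74

With 12 periods per year: i = 0.01025, n = 240.
FV-annuity factor × (1+i) = 1040.720881; PMT = 160000 / 1040.720881 = 153.7396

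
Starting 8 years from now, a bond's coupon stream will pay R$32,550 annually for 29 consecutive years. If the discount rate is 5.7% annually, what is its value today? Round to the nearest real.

Value one period before first payment (t=7): 32550 × [1 − (1+0.057)^(−29)] / 0.057 = 32550 × 14.028656 = 456,632.7470
Discount back 7 years: 456,632.7470 × (1+0.057)^(−7) = 456,632.7470 × 0.678383 = 309,771.9875

R$309,772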